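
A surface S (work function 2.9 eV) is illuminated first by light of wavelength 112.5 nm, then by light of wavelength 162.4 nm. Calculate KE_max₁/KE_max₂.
1.7152

Using Einstein's equation: KE_max = hc/λ - φ

For λ₁ = 112.5 nm:
E₁ = hc/λ₁ = 11.0208 eV
KE₁ = E₁ - φ = 11.0208 - 2.9 = 8.1208 eV

For λ₂ = 162.4 nm:
E₂ = hc/λ₂ = 7.6345 eV
KE₂ = E₂ - φ = 7.6345 - 2.9 = 4.7345 eV

Ratio: KE₁/KE₂ = 8.1208/4.7345 = 1.7152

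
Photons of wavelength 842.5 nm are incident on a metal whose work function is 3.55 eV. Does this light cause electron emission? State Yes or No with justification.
No

For photoemission, the photon energy must exceed the work function.

Photon energy: E = hc/λ = 1.4716 eV
Work function: φ = 3.55 eV

Since E_photon (1.4716 eV) < φ (3.55 eV), photoemission will NOT occur.
The threshold wavelength is λ₀ = hc/φ = 349.3 nm.
Since 842.5 nm > 349.3 nm, the photons lack sufficient energy.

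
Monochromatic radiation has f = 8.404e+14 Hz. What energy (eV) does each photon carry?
3.4756 eV

Using E = hf:

E = hf = (6.626×10⁻³⁴ J·s)(8.404e+14 Hz)
E = 3.4756 eV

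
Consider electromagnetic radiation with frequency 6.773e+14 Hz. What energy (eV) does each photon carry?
2.8011 eV

Using E = hf:

E = hf = (6.626×10⁻³⁴ J·s)(6.773e+14 Hz)
E = 2.8011 eV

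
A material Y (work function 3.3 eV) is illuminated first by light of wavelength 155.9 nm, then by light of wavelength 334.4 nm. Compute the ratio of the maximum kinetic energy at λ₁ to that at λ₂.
11.4134

Using Einstein's equation: KE_max = hc/λ - φ

For λ₁ = 155.9 nm:
E₁ = hc/λ₁ = 7.9528 eV
KE₁ = E₁ - φ = 7.9528 - 3.3 = 4.6528 eV

For λ₂ = 334.4 nm:
E₂ = hc/λ₂ = 3.7077 eV
KE₂ = E₂ - φ = 3.7077 - 3.3 = 0.4077 eV

Ratio: KE₁/KE₂ = 4.6528/0.4077 = 11.4134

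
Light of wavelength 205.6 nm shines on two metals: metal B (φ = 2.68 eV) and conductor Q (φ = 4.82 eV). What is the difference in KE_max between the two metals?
2.1400 eV

Using KE_max = hc/λ - φ for each metal:

Photon energy: E = hc/λ = 6.0304 eV

For metal B (φ₁ = 2.68 eV):
KE₁ = E - φ₁ = 6.0304 - 2.68 = 3.3504 eV

For conductor Q (φ₂ = 4.82 eV):
KE₂ = E - φ₂ = 6.0304 - 4.82 = 1.2104 eV

Difference:
ΔKE = KE₁ - KE₂ = 3.3504 - 1.2104 = 2.1400 eV

Note: The difference equals the difference in work functions: 4.82 - 2.68 = 2.14 eV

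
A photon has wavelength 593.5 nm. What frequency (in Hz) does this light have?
5.0513e+14 Hz

Using the wave equation: c = fλ

Solving for frequency:
f = c/λ = (3×10⁸ m/s) / (593.5×10⁻⁹ m)
f = 5.0513e+14 Hz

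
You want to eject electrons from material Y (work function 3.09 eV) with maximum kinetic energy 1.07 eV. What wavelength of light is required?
298.04 nm

From Einstein's equation: KE_max = hc/λ - φ

Rearranging for λ:
hc/λ = KE_max + φ
λ = hc/(KE_max + φ)

Required photon energy:
E_photon = KE_max + φ = 1.07 + 3.09 = 4.16 eV

Required wavelength:
λ = hc/E_photon = (6.626×10⁻³⁴)(3×10⁸) / (4.16 × 1.602×10⁻¹⁹)
λ = 298.04 nm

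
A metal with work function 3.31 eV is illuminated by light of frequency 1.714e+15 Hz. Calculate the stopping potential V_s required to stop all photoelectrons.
3.7785 V

The stopping potential V_s satisfies: eV_s = KE_max

First, find KE_max using Einstein's equation:
E_photon = hf = (6.626×10⁻³⁴ J·s)(1.714e+15 Hz) = 7.0885 eV
KE_max = E_photon - φ = 7.0885 - 3.31 = 3.7785 eV

Since eV_s = KE_max:
V_s = KE_max/e = 3.7785 V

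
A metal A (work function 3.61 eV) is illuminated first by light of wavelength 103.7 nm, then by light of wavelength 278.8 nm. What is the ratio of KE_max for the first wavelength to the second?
9.9706

Using Einstein's equation: KE_max = hc/λ - φ

For λ₁ = 103.7 nm:
E₁ = hc/λ₁ = 11.9560 eV
KE₁ = E₁ - φ = 11.9560 - 3.61 = 8.3460 eV

For λ₂ = 278.8 nm:
E₂ = hc/λ₂ = 4.4471 eV
KE₂ = E₂ - φ = 4.4471 - 3.61 = 0.8371 eV

Ratio: KE₁/KE₂ = 8.3460/0.8371 = 9.9706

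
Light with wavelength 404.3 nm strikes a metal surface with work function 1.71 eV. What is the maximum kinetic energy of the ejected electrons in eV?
1.3566 eV

Using Einstein's photoelectric equation: KE_max = hf - φ = hc/λ - φ

First, calculate the photon energy:
E_photon = hc/λ = (6.626×10⁻³⁴ J·s)(3×10⁸ m/s) / (404.3×10⁻⁹ m)
E_photon = 3.0666 eV

Then, the maximum kinetic energy:
KE_max = E_photon - φ = 3.0666 eV - 1.71 eV = 1.3566 eV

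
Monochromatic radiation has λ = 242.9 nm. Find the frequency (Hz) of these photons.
1.2342e+15 Hz

Using the wave equation: c = fλ

Solving for frequency:
f = c/λ = (3×10⁸ m/s) / (242.9×10⁻⁹ m)
f = 1.2342e+15 Hz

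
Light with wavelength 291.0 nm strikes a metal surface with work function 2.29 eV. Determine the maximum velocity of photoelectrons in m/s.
8.3258e+05 m/s

First, find the maximum kinetic energy:
E_photon = hc/λ = 4.2606 eV
KE_max = E_photon - φ = 4.2606 - 2.29 = 1.9706 eV

Convert to Joules: KE_max = 1.9706 × 1.602×10⁻¹⁹ J = 3.1573e-19 J

Then use KE = ½mv² to find velocity:
v = √(2·KE/m) = √(2 × 3.1573e-19 J / 9.109e-31 kg)
v = 8.3258e+05 m/s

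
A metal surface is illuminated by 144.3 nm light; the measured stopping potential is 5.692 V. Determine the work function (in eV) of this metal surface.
2.90 eV

The stopping potential gives the maximum kinetic energy: KE_max = eV_s = 5.692 eV

From Einstein's photoelectric equation: KE_max = hc/λ - φ
Rearranging: φ = hc/λ - KE_max

Calculate photon energy:
E_photon = hc/λ = (6.626×10⁻³⁴ J·s)(3×10⁸ m/s) / (144.3×10⁻⁹ m) = 8.5921 eV

Therefore:
φ = 8.5921 - 5.692 = 2.90 eV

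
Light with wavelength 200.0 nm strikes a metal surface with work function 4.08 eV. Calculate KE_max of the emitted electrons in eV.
2.1192 eV

Using Einstein's photoelectric equation: KE_max = hf - φ = hc/λ - φ

First, calculate the photon energy:
E_photon = hc/λ = (6.626×10⁻³⁴ J·s)(3×10⁸ m/s) / (200.0×10⁻⁹ m)
E_photon = 6.1992 eV

Then, the maximum kinetic energy:
KE_max = E_photon - φ = 6.1992 eV - 4.08 eV = 2.1192 eV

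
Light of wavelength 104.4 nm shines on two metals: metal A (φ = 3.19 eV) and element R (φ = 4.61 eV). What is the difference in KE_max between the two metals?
1.4200 eV

Using KE_max = hc/λ - φ for each metal:

Photon energy: E = hc/λ = 11.8759 eV

For metal A (φ₁ = 3.19 eV):
KE₁ = E - φ₁ = 11.8759 - 3.19 = 8.6859 eV

For element R (φ₂ = 4.61 eV):
KE₂ = E - φ₂ = 11.8759 - 4.61 = 7.2659 eV

Difference:
ΔKE = KE₁ - KE₂ = 8.6859 - 7.2659 = 1.4200 eV

Note: The difference equals the difference in work functions: 4.61 - 3.19 = 1.42 eV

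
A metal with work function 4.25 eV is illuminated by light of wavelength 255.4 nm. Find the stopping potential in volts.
0.6045 V

The stopping potential V_s satisfies: eV_s = KE_max

First, find KE_max using Einstein's equation:
E_photon = hc/λ = 4.8545 eV
KE_max = E_photon - φ = 4.8545 - 4.25 = 0.6045 eV

Since eV_s = KE_max:
V_s = KE_max/e = 0.6045 V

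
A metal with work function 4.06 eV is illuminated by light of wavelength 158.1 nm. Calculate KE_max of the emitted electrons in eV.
3.7821 eV

Using Einstein's photoelectric equation: KE_max = hf - φ = hc/λ - φ

First, calculate the photon energy:
E_photon = hc/λ = (6.626×10⁻³⁴ J·s)(3×10⁸ m/s) / (158.1×10⁻⁹ m)
E_photon = 7.8421 eV

Then, the maximum kinetic energy:
KE_max = E_photon - φ = 7.8421 eV - 4.06 eV = 3.7821 eV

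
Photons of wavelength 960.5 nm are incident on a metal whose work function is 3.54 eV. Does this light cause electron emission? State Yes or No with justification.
No

For photoemission, the photon energy must exceed the work function.

Photon energy: E = hc/λ = 1.2908 eV
Work function: φ = 3.54 eV

Since E_photon (1.2908 eV) < φ (3.54 eV), photoemission will NOT occur.
The threshold wavelength is λ₀ = hc/φ = 350.2 nm.
Since 960.5 nm > 350.2 nm, the photons lack sufficient energy.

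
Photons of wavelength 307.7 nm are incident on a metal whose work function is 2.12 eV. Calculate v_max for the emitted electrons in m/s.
8.1954e+05 m/s

First, find the maximum kinetic energy:
E_photon = hc/λ = 4.0294 eV
KE_max = E_photon - φ = 4.0294 - 2.12 = 1.9094 eV

Convert to Joules: KE_max = 1.9094 × 1.602×10⁻¹⁹ J = 3.0592e-19 J

Then use KE = ½mv² to find velocity:
v = √(2·KE/m) = √(2 × 3.0592e-19 J / 9.109e-31 kg)
v = 8.1954e+05 m/s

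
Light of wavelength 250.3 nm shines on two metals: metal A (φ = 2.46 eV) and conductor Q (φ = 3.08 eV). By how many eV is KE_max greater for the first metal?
0.6200 eV

Using KE_max = hc/λ - φ for each metal:

Photon energy: E = hc/λ = 4.9534 eV

For metal A (φ₁ = 2.46 eV):
KE₁ = E - φ₁ = 4.9534 - 2.46 = 2.4934 eV

For conductor Q (φ₂ = 3.08 eV):
KE₂ = E - φ₂ = 4.9534 - 3.08 = 1.8734 eV

Difference:
ΔKE = KE₁ - KE₂ = 2.4934 - 1.8734 = 0.6200 eV

Note: The difference equals the difference in work functions: 3.08 - 2.46 = 0.62 eV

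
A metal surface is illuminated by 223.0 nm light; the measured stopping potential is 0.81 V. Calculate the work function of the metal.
4.75 eV

The stopping potential gives the maximum kinetic energy: KE_max = eV_s = 0.81 eV

From Einstein's photoelectric equation: KE_max = hc/λ - φ
Rearranging: φ = hc/λ - KE_max

Calculate photon energy:
E_photon = hc/λ = (6.626×10⁻³⁴ J·s)(3×10⁸ m/s) / (223.0×10⁻⁹ m) = 5.5598 eV

Therefore:
φ = 5.5598 - 0.81 = 4.75 eV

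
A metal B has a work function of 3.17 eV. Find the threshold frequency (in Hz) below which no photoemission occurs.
7.6650e+14 Hz

The threshold frequency is when the photon energy equals the work function:
hf₀ = φ

Solving for f₀:
f₀ = φ/h = (3.17 eV × 1.602×10⁻¹⁹ J/eV) / (6.626×10⁻³⁴ J·s)
f₀ = 7.6650e+14 Hz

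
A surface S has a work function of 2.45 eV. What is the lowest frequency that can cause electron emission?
5.9241e+14 Hz

The threshold frequency is when the photon energy equals the work function:
hf₀ = φ

Solving for f₀:
f₀ = φ/h = (2.45 eV × 1.602×10⁻¹⁹ J/eV) / (6.626×10⁻³⁴ J·s)
f₀ = 5.9241e+14 Hz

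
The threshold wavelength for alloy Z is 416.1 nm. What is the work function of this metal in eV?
2.98 eV

At the threshold wavelength, photon energy equals work function:
φ = hc/λ₀

Calculating:
φ = (6.626×10⁻³⁴ J·s)(3×10⁸ m/s) / (416.1×10⁻⁹ m)
φ = 2.98 eV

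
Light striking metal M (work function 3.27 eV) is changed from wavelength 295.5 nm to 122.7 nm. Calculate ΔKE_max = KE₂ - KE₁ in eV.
5.9089 eV

Using Einstein's equation: KE_max = hc/λ - φ

For λ₁ = 295.5 nm:
KE₁ = hc/λ₁ - φ = 4.1957 - 3.27 = 0.9257 eV

For λ₂ = 122.7 nm:
KE₂ = hc/λ₂ - φ = 10.1047 - 3.27 = 6.8347 eV

Change in KE:
ΔKE = KE₂ - KE₁ = 6.8347 - 0.9257 = 5.9089 eV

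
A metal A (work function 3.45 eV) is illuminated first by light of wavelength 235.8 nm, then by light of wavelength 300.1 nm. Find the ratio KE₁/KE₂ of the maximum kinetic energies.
2.6533

Using Einstein's equation: KE_max = hc/λ - φ

For λ₁ = 235.8 nm:
E₁ = hc/λ₁ = 5.2580 eV
KE₁ = E₁ - φ = 5.2580 - 3.45 = 1.8080 eV

For λ₂ = 300.1 nm:
E₂ = hc/λ₂ = 4.1314 eV
KE₂ = E₂ - φ = 4.1314 - 3.45 = 0.6814 eV

Ratio: KE₁/KE₂ = 1.8080/0.6814 = 2.6533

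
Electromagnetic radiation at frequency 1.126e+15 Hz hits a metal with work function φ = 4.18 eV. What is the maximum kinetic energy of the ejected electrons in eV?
0.4768 eV

Using Einstein's photoelectric equation: KE_max = hf - φ

First, calculate the photon energy:
E_photon = hf = (6.626×10⁻³⁴ J·s)(1.126e+15 Hz)
E_photon = 4.6568 eV

Then, the maximum kinetic energy:
KE_max = E_photon - φ = 4.6568 eV - 4.18 eV = 0.4768 eV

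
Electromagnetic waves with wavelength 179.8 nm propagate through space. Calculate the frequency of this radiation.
1.6674e+15 Hz

Using the wave equation: c = fλ

Solving for frequency:
f = c/λ = (3×10⁸ m/s) / (179.8×10⁻⁹ m)
f = 1.6674e+15 Hz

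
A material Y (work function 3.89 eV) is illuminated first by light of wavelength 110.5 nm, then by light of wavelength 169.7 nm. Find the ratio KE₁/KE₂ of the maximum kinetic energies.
2.1458

Using Einstein's equation: KE_max = hc/λ - φ

For λ₁ = 110.5 nm:
E₁ = hc/λ₁ = 11.2203 eV
KE₁ = E₁ - φ = 11.2203 - 3.89 = 7.3303 eV

For λ₂ = 169.7 nm:
E₂ = hc/λ₂ = 7.3061 eV
KE₂ = E₂ - φ = 7.3061 - 3.89 = 3.4161 eV

Ratio: KE₁/KE₂ = 7.3303/3.4161 = 2.1458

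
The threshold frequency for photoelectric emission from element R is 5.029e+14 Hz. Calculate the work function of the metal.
2.08 eV

At the threshold frequency, photon energy equals work function:
φ = hf₀

Calculating:
φ = (6.626×10⁻³⁴ J·s)(5.029e+14 Hz)
φ = 2.08 eV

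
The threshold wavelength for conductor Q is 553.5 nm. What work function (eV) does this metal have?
2.24 eV

At the threshold wavelength, photon energy equals work function:
φ = hc/λ₀

Calculating:
φ = (6.626×10⁻³⁴ J·s)(3×10⁸ m/s) / (553.5×10⁻⁹ m)
φ = 2.24 eV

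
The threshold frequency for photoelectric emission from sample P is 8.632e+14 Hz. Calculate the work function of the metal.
3.57 eV

At the threshold frequency, photon energy equals work function:
φ = hf₀

Calculating:
φ = (6.626×10⁻³⁴ J·s)(8.632e+14 Hz)
φ = 3.57 eV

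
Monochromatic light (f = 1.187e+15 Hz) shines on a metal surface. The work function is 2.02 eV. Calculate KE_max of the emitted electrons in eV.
2.8890 eV

Using Einstein's photoelectric equation: KE_max = hf - φ

First, calculate the photon energy:
E_photon = hf = (6.626×10⁻³⁴ J·s)(1.187e+15 Hz)
E_photon = 4.9090 eV

Then, the maximum kinetic energy:
KE_max = E_photon - φ = 4.9090 eV - 2.02 eV = 2.8890 eV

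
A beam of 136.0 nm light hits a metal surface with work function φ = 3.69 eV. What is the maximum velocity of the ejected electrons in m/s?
1.3816e+06 m/s

First, find the maximum kinetic energy:
E_photon = hc/λ = 9.1165 eV
KE_max = E_photon - φ = 9.1165 - 3.69 = 5.4265 eV

Convert to Joules: KE_max = 5.4265 × 1.602×10⁻¹⁹ J = 8.6942e-19 J

Then use KE = ½mv² to find velocity:
v = √(2·KE/m) = √(2 × 8.6942e-19 J / 9.109e-31 kg)
v = 1.3816e+06 m/s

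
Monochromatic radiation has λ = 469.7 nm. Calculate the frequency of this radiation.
6.3826e+14 Hz

Using the wave equation: c = fλ

Solving for frequency:
f = c/λ = (3×10⁸ m/s) / (469.7×10⁻⁹ m)
f = 6.3826e+14 Hz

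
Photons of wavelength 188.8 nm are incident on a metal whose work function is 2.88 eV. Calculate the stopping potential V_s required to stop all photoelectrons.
3.6870 V

The stopping potential V_s satisfies: eV_s = KE_max

First, find KE_max using Einstein's equation:
E_photon = hc/λ = 6.5670 eV
KE_max = E_photon - φ = 6.5670 - 2.88 = 3.6870 eV

Since eV_s = KE_max:
V_s = KE_max/e = 3.6870 V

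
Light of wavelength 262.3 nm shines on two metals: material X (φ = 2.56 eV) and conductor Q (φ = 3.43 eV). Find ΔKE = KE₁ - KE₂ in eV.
0.8700 eV

Using KE_max = hc/λ - φ for each metal:

Photon energy: E = hc/λ = 4.7268 eV

For material X (φ₁ = 2.56 eV):
KE₁ = E - φ₁ = 4.7268 - 2.56 = 2.1668 eV

For conductor Q (φ₂ = 3.43 eV):
KE₂ = E - φ₂ = 4.7268 - 3.43 = 1.2968 eV

Difference:
ΔKE = KE₁ - KE₂ = 2.1668 - 1.2968 = 0.8700 eV

Note: The difference equals the difference in work functions: 3.43 - 2.56 = 0.87 eV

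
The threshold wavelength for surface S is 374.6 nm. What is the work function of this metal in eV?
3.31 eV

At the threshold wavelength, photon energy equals work function:
φ = hc/λ₀

Calculating:
φ = (6.626×10⁻³⁴ J·s)(3×10⁸ m/s) / (374.6×10⁻⁹ m)
φ = 3.31 eV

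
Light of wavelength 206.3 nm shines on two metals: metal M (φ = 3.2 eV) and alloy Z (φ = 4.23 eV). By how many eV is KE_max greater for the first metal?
1.0300 eV

Using KE_max = hc/λ - φ for each metal:

Photon energy: E = hc/λ = 6.0099 eV

For metal M (φ₁ = 3.2 eV):
KE₁ = E - φ₁ = 6.0099 - 3.2 = 2.8099 eV

For alloy Z (φ₂ = 4.23 eV):
KE₂ = E - φ₂ = 6.0099 - 4.23 = 1.7799 eV

Difference:
ΔKE = KE₁ - KE₂ = 2.8099 - 1.7799 = 1.0300 eV

Note: The difference equals the difference in work functions: 4.23 - 3.2 = 1.03 eV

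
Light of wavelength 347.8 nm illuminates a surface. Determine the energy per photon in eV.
3.5648 eV

Using E = hf = hc/λ:

E = hc/λ = (6.626×10⁻³⁴ J·s)(3×10⁸ m/s) / (347.8×10⁻⁹ m)
E = 3.5648 eV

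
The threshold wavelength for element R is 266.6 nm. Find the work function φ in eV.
4.65 eV

At the threshold wavelength, photon energy equals work function:
φ = hc/λ₀

Calculating:
φ = (6.626×10⁻³⁴ J·s)(3×10⁸ m/s) / (266.6×10⁻⁹ m)
φ = 4.65 eV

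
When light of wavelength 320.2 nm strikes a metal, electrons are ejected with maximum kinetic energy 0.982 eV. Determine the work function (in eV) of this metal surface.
2.89 eV

From Einstein's photoelectric equation: KE_max = hf - φ = hc/λ - φ

Rearranging for φ:
φ = hc/λ - KE_max

Calculate photon energy:
E_photon = hc/λ = 3.8721 eV

Therefore:
φ = 3.8721 - 0.982 = 2.89 eV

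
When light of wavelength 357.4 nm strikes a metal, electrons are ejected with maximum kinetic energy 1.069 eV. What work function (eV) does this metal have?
2.40 eV

From Einstein's photoelectric equation: KE_max = hf - φ = hc/λ - φ

Rearranging for φ:
φ = hc/λ - KE_max

Calculate photon energy:
E_photon = hc/λ = 3.4691 eV

Therefore:
φ = 3.4691 - 1.069 = 2.40 eV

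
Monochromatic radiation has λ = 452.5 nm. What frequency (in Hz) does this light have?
6.6252e+14 Hz

Using the wave equation: c = fλ

Solving for frequency:
f = c/λ = (3×10⁸ m/s) / (452.5×10⁻⁹ m)
f = 6.6252e+14 Hz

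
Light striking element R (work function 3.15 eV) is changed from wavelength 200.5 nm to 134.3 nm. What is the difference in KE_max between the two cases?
3.0481 eV

Using Einstein's equation: KE_max = hc/λ - φ

For λ₁ = 200.5 nm:
KE₁ = hc/λ₁ - φ = 6.1838 - 3.15 = 3.0338 eV

For λ₂ = 134.3 nm:
KE₂ = hc/λ₂ - φ = 9.2319 - 3.15 = 6.0819 eV

Change in KE:
ΔKE = KE₂ - KE₁ = 6.0819 - 3.0338 = 3.0481 eV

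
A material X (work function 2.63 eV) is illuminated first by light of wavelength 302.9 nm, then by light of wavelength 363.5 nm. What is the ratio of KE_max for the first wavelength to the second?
1.8739

Using Einstein's equation: KE_max = hc/λ - φ

For λ₁ = 302.9 nm:
E₁ = hc/λ₁ = 4.0932 eV
KE₁ = E₁ - φ = 4.0932 - 2.63 = 1.4632 eV

For λ₂ = 363.5 nm:
E₂ = hc/λ₂ = 3.4108 eV
KE₂ = E₂ - φ = 3.4108 - 2.63 = 0.7808 eV

Ratio: KE₁/KE₂ = 1.4632/0.7808 = 1.8739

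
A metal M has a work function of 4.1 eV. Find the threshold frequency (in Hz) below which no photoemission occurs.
9.9138e+14 Hz

The threshold frequency is when the photon energy equals the work function:
hf₀ = φ

Solving for f₀:
f₀ = φ/h = (4.1 eV × 1.602×10⁻¹⁹ J/eV) / (6.626×10⁻³⁴ J·s)
f₀ = 9.9138e+14 Hz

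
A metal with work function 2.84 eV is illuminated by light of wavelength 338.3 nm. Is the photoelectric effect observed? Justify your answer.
Yes

For photoemission, the photon energy must exceed the work function.

Photon energy: E = hc/λ = 3.6649 eV
Work function: φ = 2.84 eV

Since E_photon (3.6649 eV) > φ (2.84 eV), photoemission WILL occur.
The threshold wavelength is λ₀ = hc/φ = 436.6 nm.
Since 338.3 nm < 436.6 nm, the light has sufficient energy.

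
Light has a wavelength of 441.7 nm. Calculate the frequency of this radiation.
6.7872e+14 Hz

Using the wave equation: c = fλ

Solving for frequency:
f = c/λ = (3×10⁸ m/s) / (441.7×10⁻⁹ m)
f = 6.7872e+14 Hz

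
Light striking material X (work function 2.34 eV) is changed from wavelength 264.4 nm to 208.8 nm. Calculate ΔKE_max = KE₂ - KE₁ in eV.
1.2487 eV

Using Einstein's equation: KE_max = hc/λ - φ

For λ₁ = 264.4 nm:
KE₁ = hc/λ₁ - φ = 4.6893 - 2.34 = 2.3493 eV

For λ₂ = 208.8 nm:
KE₂ = hc/λ₂ - φ = 5.9379 - 2.34 = 3.5979 eV

Change in KE:
ΔKE = KE₂ - KE₁ = 3.5979 - 2.3493 = 1.2487 eV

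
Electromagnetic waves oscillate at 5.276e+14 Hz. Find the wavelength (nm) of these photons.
568.22 nm

Using the wave equation: c = fλ

Solving for wavelength:
λ = c/f = (3×10⁸ m/s) / (5.276e+14 Hz)
λ = 568.22 nm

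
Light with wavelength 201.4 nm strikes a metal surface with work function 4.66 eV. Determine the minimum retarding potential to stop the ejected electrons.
1.4961 V

The stopping potential V_s satisfies: eV_s = KE_max

First, find KE_max using Einstein's equation:
E_photon = hc/λ = 6.1561 eV
KE_max = E_photon - φ = 6.1561 - 4.66 = 1.4961 eV

Since eV_s = KE_max:
V_s = KE_max/e = 1.4961 V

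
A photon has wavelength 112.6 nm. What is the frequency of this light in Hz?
2.6625e+15 Hz

Using the wave equation: c = fλ

Solving for frequency:
f = c/λ = (3×10⁸ m/s) / (112.6×10⁻⁹ m)
f = 2.6625e+15 Hz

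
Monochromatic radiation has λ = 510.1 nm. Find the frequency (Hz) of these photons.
5.8771e+14 Hz

Using the wave equation: c = fλ

Solving for frequency:
f = c/λ = (3×10⁸ m/s) / (510.1×10⁻⁹ m)
f = 5.8771e+14 Hz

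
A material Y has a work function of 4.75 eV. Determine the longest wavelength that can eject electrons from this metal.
261.02 nm

The threshold wavelength is when the photon energy equals the work function:
hc/λ₀ = φ

Solving for λ₀:
λ₀ = hc/φ = (6.626×10⁻³⁴ J·s)(3×10⁸ m/s) / (4.75 eV × 1.602×10⁻¹⁹ J/eV)
λ₀ = 261.02 nm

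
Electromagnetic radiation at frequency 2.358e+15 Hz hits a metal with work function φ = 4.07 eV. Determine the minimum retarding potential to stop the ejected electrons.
5.6819 V

The stopping potential V_s satisfies: eV_s = KE_max

First, find KE_max using Einstein's equation:
E_photon = hf = (6.626×10⁻³⁴ J·s)(2.358e+15 Hz) = 9.7519 eV
KE_max = E_photon - φ = 9.7519 - 4.07 = 5.6819 eV

Since eV_s = KE_max:
V_s = KE_max/e = 5.6819 V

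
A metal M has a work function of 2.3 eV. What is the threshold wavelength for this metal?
539.06 nm

The threshold wavelength is when the photon energy equals the work function:
hc/λ₀ = φ

Solving for λ₀:
λ₀ = hc/φ = (6.626×10⁻³⁴ J·s)(3×10⁸ m/s) / (2.3 eV × 1.602×10⁻¹⁹ J/eV)
λ₀ = 539.06 nm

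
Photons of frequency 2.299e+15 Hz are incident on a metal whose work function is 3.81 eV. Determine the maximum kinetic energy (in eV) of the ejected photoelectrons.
5.6979 eV

Using Einstein's photoelectric equation: KE_max = hf - φ

First, calculate the photon energy:
E_photon = hf = (6.626×10⁻³⁴ J·s)(2.299e+15 Hz)
E_photon = 9.5079 eV

Then, the maximum kinetic energy:
KE_max = E_photon - φ = 9.5079 eV - 3.81 eV = 5.6979 eV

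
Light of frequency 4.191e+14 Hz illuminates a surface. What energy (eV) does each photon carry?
1.7333 eV

Using E = hf:

E = hf = (6.626×10⁻³⁴ J·s)(4.191e+14 Hz)
E = 1.7333 eV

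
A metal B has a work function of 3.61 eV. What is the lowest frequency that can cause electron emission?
8.7289e+14 Hz

The threshold frequency is when the photon energy equals the work function:
hf₀ = φ

Solving for f₀:
f₀ = φ/h = (3.61 eV × 1.602×10⁻¹⁹ J/eV) / (6.626×10⁻³⁴ J·s)
f₀ = 8.7289e+14 Hz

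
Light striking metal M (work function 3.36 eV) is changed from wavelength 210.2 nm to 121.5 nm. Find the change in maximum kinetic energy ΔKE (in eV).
4.3061 eV

Using Einstein's equation: KE_max = hc/λ - φ

For λ₁ = 210.2 nm:
KE₁ = hc/λ₁ - φ = 5.8984 - 3.36 = 2.5384 eV

For λ₂ = 121.5 nm:
KE₂ = hc/λ₂ - φ = 10.2045 - 3.36 = 6.8445 eV

Change in KE:
ΔKE = KE₂ - KE₁ = 6.8445 - 2.5384 = 4.3061 eV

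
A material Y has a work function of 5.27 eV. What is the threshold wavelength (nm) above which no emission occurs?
235.26 nm

The threshold wavelength is when the photon energy equals the work function:
hc/λ₀ = φ

Solving for λ₀:
λ₀ = hc/φ = (6.626×10⁻³⁴ J·s)(3×10⁸ m/s) / (5.27 eV × 1.602×10⁻¹⁹ J/eV)
λ₀ = 235.26 nm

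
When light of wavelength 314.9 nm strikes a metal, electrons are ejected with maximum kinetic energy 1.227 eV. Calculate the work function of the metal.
2.71 eV

From Einstein's photoelectric equation: KE_max = hf - φ = hc/λ - φ

Rearranging for φ:
φ = hc/λ - KE_max

Calculate photon energy:
E_photon = hc/λ = 3.9373 eV

Therefore:
φ = 3.9373 - 1.227 = 2.71 eV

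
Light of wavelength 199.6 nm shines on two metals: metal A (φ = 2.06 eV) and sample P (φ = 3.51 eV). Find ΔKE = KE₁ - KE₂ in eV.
1.4500 eV

Using KE_max = hc/λ - φ for each metal:

Photon energy: E = hc/λ = 6.2116 eV

For metal A (φ₁ = 2.06 eV):
KE₁ = E - φ₁ = 6.2116 - 2.06 = 4.1516 eV

For sample P (φ₂ = 3.51 eV):
KE₂ = E - φ₂ = 6.2116 - 3.51 = 2.7016 eV

Difference:
ΔKE = KE₁ - KE₂ = 4.1516 - 2.7016 = 1.4500 eV

Note: The difference equals the difference in work functions: 3.51 - 2.06 = 1.45 eV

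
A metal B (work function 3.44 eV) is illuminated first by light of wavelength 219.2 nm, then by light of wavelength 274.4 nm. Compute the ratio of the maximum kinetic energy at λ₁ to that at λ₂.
2.0551

Using Einstein's equation: KE_max = hc/λ - φ

For λ₁ = 219.2 nm:
E₁ = hc/λ₁ = 5.6562 eV
KE₁ = E₁ - φ = 5.6562 - 3.44 = 2.2162 eV

For λ₂ = 274.4 nm:
E₂ = hc/λ₂ = 4.5184 eV
KE₂ = E₂ - φ = 4.5184 - 3.44 = 1.0784 eV

Ratio: KE₁/KE₂ = 2.2162/1.0784 = 2.0551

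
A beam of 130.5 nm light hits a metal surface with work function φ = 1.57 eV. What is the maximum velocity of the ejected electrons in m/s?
1.6703e+06 m/s

First, find the maximum kinetic energy:
E_photon = hc/λ = 9.5007 eV
KE_max = E_photon - φ = 9.5007 - 1.57 = 7.9307 eV

Convert to Joules: KE_max = 7.9307 × 1.602×10⁻¹⁹ J = 1.2706e-18 J

Then use KE = ½mv² to find velocity:
v = √(2·KE/m) = √(2 × 1.2706e-18 J / 9.109e-31 kg)
v = 1.6703e+06 m/s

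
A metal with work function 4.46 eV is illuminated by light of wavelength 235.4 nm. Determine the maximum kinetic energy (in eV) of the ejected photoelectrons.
0.8070 eV

Using Einstein's photoelectric equation: KE_max = hf - φ = hc/λ - φ

First, calculate the photon energy:
E_photon = hc/λ = (6.626×10⁻³⁴ J·s)(3×10⁸ m/s) / (235.4×10⁻⁹ m)
E_photon = 5.2670 eV

Then, the maximum kinetic energy:
KE_max = E_photon - φ = 5.2670 eV - 4.46 eV = 0.8070 eV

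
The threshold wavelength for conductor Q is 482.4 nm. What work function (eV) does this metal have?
2.57 eV

At the threshold wavelength, photon energy equals work function:
φ = hc/λ₀

Calculating:
φ = (6.626×10⁻³⁴ J·s)(3×10⁸ m/s) / (482.4×10⁻⁹ m)
φ = 2.57 eV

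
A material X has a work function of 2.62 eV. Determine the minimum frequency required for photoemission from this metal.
6.3351e+14 Hz

The threshold frequency is when the photon energy equals the work function:
hf₀ = φ

Solving for f₀:
f₀ = φ/h = (2.62 eV × 1.602×10⁻¹⁹ J/eV) / (6.626×10⁻³⁴ J·s)
f₀ = 6.3351e+14 Hz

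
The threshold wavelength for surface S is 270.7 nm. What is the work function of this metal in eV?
4.58 eV

At the threshold wavelength, photon energy equals work function:
φ = hc/λ₀

Calculating:
φ = (6.626×10⁻³⁴ J·s)(3×10⁸ m/s) / (270.7×10⁻⁹ m)
φ = 4.58 eV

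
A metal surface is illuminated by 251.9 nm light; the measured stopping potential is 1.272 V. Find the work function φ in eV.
3.65 eV

The stopping potential gives the maximum kinetic energy: KE_max = eV_s = 1.272 eV

From Einstein's photoelectric equation: KE_max = hc/λ - φ
Rearranging: φ = hc/λ - KE_max

Calculate photon energy:
E_photon = hc/λ = (6.626×10⁻³⁴ J·s)(3×10⁸ m/s) / (251.9×10⁻⁹ m) = 4.9220 eV

Therefore:
φ = 4.9220 - 1.272 = 3.65 eV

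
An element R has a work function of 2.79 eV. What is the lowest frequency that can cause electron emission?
6.7462e+14 Hz

The threshold frequency is when the photon energy equals the work function:
hf₀ = φ

Solving for f₀:
f₀ = φ/h = (2.79 eV × 1.602×10⁻¹⁹ J/eV) / (6.626×10⁻³⁴ J·s)
f₀ = 6.7462e+14 Hz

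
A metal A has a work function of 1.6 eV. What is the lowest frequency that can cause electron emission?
3.8688e+14 Hz

The threshold frequency is when the photon energy equals the work function:
hf₀ = φ

Solving for f₀:
f₀ = φ/h = (1.6 eV × 1.602×10⁻¹⁹ J/eV) / (6.626×10⁻³⁴ J·s)
f₀ = 3.8688e+14 Hz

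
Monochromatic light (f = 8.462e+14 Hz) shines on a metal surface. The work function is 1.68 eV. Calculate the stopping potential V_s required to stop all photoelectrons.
1.8196 V

The stopping potential V_s satisfies: eV_s = KE_max

First, find KE_max using Einstein's equation:
E_photon = hf = (6.626×10⁻³⁴ J·s)(8.462e+14 Hz) = 3.4996 eV
KE_max = E_photon - φ = 3.4996 - 1.68 = 1.8196 eV

Since eV_s = KE_max:
V_s = KE_max/e = 1.8196 V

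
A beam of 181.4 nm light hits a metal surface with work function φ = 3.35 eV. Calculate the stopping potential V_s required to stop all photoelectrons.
3.4849 V

The stopping potential V_s satisfies: eV_s = KE_max

First, find KE_max using Einstein's equation:
E_photon = hc/λ = 6.8349 eV
KE_max = E_photon - φ = 6.8349 - 3.35 = 3.4849 eV

Since eV_s = KE_max:
V_s = KE_max/e = 3.4849 V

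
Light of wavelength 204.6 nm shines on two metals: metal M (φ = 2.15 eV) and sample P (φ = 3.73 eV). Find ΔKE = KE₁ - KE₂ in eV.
1.5800 eV

Using KE_max = hc/λ - φ for each metal:

Photon energy: E = hc/λ = 6.0598 eV

For metal M (φ₁ = 2.15 eV):
KE₁ = E - φ₁ = 6.0598 - 2.15 = 3.9098 eV

For sample P (φ₂ = 3.73 eV):
KE₂ = E - φ₂ = 6.0598 - 3.73 = 2.3298 eV

Difference:
ΔKE = KE₁ - KE₂ = 3.9098 - 2.3298 = 1.5800 eV

Note: The difference equals the difference in work functions: 3.73 - 2.15 = 1.58 eV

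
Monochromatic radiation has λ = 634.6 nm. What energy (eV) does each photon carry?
1.9537 eV

Using E = hf = hc/λ:

E = hc/λ = (6.626×10⁻³⁴ J·s)(3×10⁸ m/s) / (634.6×10⁻⁹ m)
E = 1.9537 eV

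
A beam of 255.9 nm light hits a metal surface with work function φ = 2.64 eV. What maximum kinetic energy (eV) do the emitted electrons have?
2.2050 eV

Using Einstein's photoelectric equation: KE_max = hf - φ = hc/λ - φ

First, calculate the photon energy:
E_photon = hc/λ = (6.626×10⁻³⁴ J·s)(3×10⁸ m/s) / (255.9×10⁻⁹ m)
E_photon = 4.8450 eV

Then, the maximum kinetic energy:
KE_max = E_photon - φ = 4.8450 eV - 2.64 eV = 2.2050 eV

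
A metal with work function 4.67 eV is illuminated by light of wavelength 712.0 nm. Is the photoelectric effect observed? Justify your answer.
No

For photoemission, the photon energy must exceed the work function.

Photon energy: E = hc/λ = 1.7414 eV
Work function: φ = 4.67 eV

Since E_photon (1.7414 eV) < φ (4.67 eV), photoemission will NOT occur.
The threshold wavelength is λ₀ = hc/φ = 265.5 nm.
Since 712.0 nm > 265.5 nm, the photons lack sufficient energy.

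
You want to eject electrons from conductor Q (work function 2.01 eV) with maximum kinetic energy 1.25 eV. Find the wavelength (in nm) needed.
380.32 nm

From Einstein's equation: KE_max = hc/λ - φ

Rearranging for λ:
hc/λ = KE_max + φ
λ = hc/(KE_max + φ)

Required photon energy:
E_photon = KE_max + φ = 1.25 + 2.01 = 3.26 eV

Required wavelength:
λ = hc/E_photon = (6.626×10⁻³⁴)(3×10⁸) / (3.26 × 1.602×10⁻¹⁹)
λ = 380.32 nm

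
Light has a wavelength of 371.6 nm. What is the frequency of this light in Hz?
8.0676e+14 Hz

Using the wave equation: c = fλ

Solving for frequency:
f = c/λ = (3×10⁸ m/s) / (371.6×10⁻⁹ m)
f = 8.0676e+14 Hz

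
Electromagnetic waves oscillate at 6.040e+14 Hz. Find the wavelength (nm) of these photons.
496.35 nm

Using the wave equation: c = fλ

Solving for wavelength:
λ = c/f = (3×10⁸ m/s) / (6.040e+14 Hz)
λ = 496.35 nm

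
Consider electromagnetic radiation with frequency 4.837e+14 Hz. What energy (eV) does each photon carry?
2.0004 eV

Using E = hf:

E = hf = (6.626×10⁻³⁴ J·s)(4.837e+14 Hz)
E = 2.0004 eV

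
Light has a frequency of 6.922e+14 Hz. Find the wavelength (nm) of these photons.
433.10 nm

Using the wave equation: c = fλ

Solving for wavelength:
λ = c/f = (3×10⁸ m/s) / (6.922e+14 Hz)
λ = 433.10 nm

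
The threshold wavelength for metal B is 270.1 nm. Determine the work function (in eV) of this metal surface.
4.59 eV

At the threshold wavelength, photon energy equals work function:
φ = hc/λ₀

Calculating:
φ = (6.626×10⁻³⁴ J·s)(3×10⁸ m/s) / (270.1×10⁻⁹ m)
φ = 4.59 eV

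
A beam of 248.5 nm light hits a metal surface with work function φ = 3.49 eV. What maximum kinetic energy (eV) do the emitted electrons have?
1.4993 eV

Using Einstein's photoelectric equation: KE_max = hf - φ = hc/λ - φ

First, calculate the photon energy:
E_photon = hc/λ = (6.626×10⁻³⁴ J·s)(3×10⁸ m/s) / (248.5×10⁻⁹ m)
E_photon = 4.9893 eV

Then, the maximum kinetic energy:
KE_max = E_photon - φ = 4.9893 eV - 3.49 eV = 1.4993 eV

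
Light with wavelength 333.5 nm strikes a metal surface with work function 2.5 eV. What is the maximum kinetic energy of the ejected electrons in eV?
1.2177 eV

Using Einstein's photoelectric equation: KE_max = hf - φ = hc/λ - φ

First, calculate the photon energy:
E_photon = hc/λ = (6.626×10⁻³⁴ J·s)(3×10⁸ m/s) / (333.5×10⁻⁹ m)
E_photon = 3.7177 eV

Then, the maximum kinetic energy:
KE_max = E_photon - φ = 3.7177 eV - 2.5 eV = 1.2177 eV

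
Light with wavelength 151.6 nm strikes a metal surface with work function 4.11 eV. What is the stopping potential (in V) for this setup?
4.0684 V

The stopping potential V_s satisfies: eV_s = KE_max

First, find KE_max using Einstein's equation:
E_photon = hc/λ = 8.1784 eV
KE_max = E_photon - φ = 8.1784 - 4.11 = 4.0684 eV

Since eV_s = KE_max:
V_s = KE_max/e = 4.0684 V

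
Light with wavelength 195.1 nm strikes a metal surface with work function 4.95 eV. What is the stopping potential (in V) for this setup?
1.4049 V

The stopping potential V_s satisfies: eV_s = KE_max

First, find KE_max using Einstein's equation:
E_photon = hc/λ = 6.3549 eV
KE_max = E_photon - φ = 6.3549 - 4.95 = 1.4049 eV

Since eV_s = KE_max:
V_s = KE_max/e = 1.4049 V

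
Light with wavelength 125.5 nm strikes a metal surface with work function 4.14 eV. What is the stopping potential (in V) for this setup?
5.7392 V

The stopping potential V_s satisfies: eV_s = KE_max

First, find KE_max using Einstein's equation:
E_photon = hc/λ = 9.8792 eV
KE_max = E_photon - φ = 9.8792 - 4.14 = 5.7392 eV

Since eV_s = KE_max:
V_s = KE_max/e = 5.7392 V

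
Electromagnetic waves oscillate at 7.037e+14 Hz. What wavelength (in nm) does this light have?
426.02 nm

Using the wave equation: c = fλ

Solving for wavelength:
λ = c/f = (3×10⁸ m/s) / (7.037e+14 Hz)
λ = 426.02 nm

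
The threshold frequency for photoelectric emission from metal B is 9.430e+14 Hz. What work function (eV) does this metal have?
3.90 eV

At the threshold frequency, photon energy equals work function:
φ = hf₀

Calculating:
φ = (6.626×10⁻³⁴ J·s)(9.430e+14 Hz)
φ = 3.90 eV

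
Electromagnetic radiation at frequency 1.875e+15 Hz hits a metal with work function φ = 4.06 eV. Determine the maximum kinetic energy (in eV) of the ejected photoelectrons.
3.6944 eV

Using Einstein's photoelectric equation: KE_max = hf - φ

First, calculate the photon energy:
E_photon = hf = (6.626×10⁻³⁴ J·s)(1.875e+15 Hz)
E_photon = 7.7544 eV

Then, the maximum kinetic energy:
KE_max = E_photon - φ = 7.7544 eV - 4.06 eV = 3.6944 eV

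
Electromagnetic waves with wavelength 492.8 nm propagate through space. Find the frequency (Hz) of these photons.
6.0835e+14 Hz

Using the wave equation: c = fλ

Solving for frequency:
f = c/λ = (3×10⁸ m/s) / (492.8×10⁻⁹ m)
f = 6.0835e+14 Hz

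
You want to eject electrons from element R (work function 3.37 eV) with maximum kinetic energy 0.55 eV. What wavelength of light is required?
316.29 nm

From Einstein's equation: KE_max = hc/λ - φ

Rearranging for λ:
hc/λ = KE_max + φ
λ = hc/(KE_max + φ)

Required photon energy:
E_photon = KE_max + φ = 0.55 + 3.37 = 3.92 eV

Required wavelength:
λ = hc/E_photon = (6.626×10⁻³⁴)(3×10⁸) / (3.92 × 1.602×10⁻¹⁹)
λ = 316.29 nm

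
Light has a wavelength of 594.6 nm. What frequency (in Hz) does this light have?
5.0419e+14 Hz

Using the wave equation: c = fλ

Solving for frequency:
f = c/λ = (3×10⁸ m/s) / (594.6×10⁻⁹ m)
f = 5.0419e+14 Hz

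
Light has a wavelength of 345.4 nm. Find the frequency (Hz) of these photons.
8.6796e+14 Hz

Using the wave equation: c = fλ

Solving for frequency:
f = c/λ = (3×10⁸ m/s) / (345.4×10⁻⁹ m)
f = 8.6796e+14 Hz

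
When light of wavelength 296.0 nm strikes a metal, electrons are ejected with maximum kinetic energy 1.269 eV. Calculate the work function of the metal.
2.92 eV

From Einstein's photoelectric equation: KE_max = hf - φ = hc/λ - φ

Rearranging for φ:
φ = hc/λ - KE_max

Calculate photon energy:
E_photon = hc/λ = 4.1887 eV

Therefore:
φ = 4.1887 - 1.269 = 2.92 eV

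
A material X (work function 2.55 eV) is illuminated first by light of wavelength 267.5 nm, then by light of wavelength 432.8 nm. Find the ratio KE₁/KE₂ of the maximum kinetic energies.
6.6251

Using Einstein's equation: KE_max = hc/λ - φ

For λ₁ = 267.5 nm:
E₁ = hc/λ₁ = 4.6349 eV
KE₁ = E₁ - φ = 4.6349 - 2.55 = 2.0849 eV

For λ₂ = 432.8 nm:
E₂ = hc/λ₂ = 2.8647 eV
KE₂ = E₂ - φ = 2.8647 - 2.55 = 0.3147 eV

Ratio: KE₁/KE₂ = 2.0849/0.3147 = 6.6251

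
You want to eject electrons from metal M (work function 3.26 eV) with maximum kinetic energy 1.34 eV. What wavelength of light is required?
269.53 nm

From Einstein's equation: KE_max = hc/λ - φ

Rearranging for λ:
hc/λ = KE_max + φ
λ = hc/(KE_max + φ)

Required photon energy:
E_photon = KE_max + φ = 1.34 + 3.26 = 4.60 eV

Required wavelength:
λ = hc/E_photon = (6.626×10⁻³⁴)(3×10⁸) / (4.60 × 1.602×10⁻¹⁹)
λ = 269.53 nm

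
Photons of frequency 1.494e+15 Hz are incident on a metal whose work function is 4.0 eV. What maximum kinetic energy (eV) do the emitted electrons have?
2.1787 eV

Using Einstein's photoelectric equation: KE_max = hf - φ

First, calculate the photon energy:
E_photon = hf = (6.626×10⁻³⁴ J·s)(1.494e+15 Hz)
E_photon = 6.1787 eV

Then, the maximum kinetic energy:
KE_max = E_photon - φ = 6.1787 eV - 4.0 eV = 2.1787 eV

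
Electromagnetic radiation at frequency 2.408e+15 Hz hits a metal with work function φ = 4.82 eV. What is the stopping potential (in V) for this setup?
5.1387 V

The stopping potential V_s satisfies: eV_s = KE_max

First, find KE_max using Einstein's equation:
E_photon = hf = (6.626×10⁻³⁴ J·s)(2.408e+15 Hz) = 9.9587 eV
KE_max = E_photon - φ = 9.9587 - 4.82 = 5.1387 eV

Since eV_s = KE_max:
V_s = KE_max/e = 5.1387 V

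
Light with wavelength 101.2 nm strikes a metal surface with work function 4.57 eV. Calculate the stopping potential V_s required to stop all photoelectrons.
7.6814 V

The stopping potential V_s satisfies: eV_s = KE_max

First, find KE_max using Einstein's equation:
E_photon = hc/λ = 12.2514 eV
KE_max = E_photon - φ = 12.2514 - 4.57 = 7.6814 eV

Since eV_s = KE_max:
V_s = KE_max/e = 7.6814 V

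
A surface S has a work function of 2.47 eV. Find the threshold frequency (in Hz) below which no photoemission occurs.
5.9724e+14 Hz

The threshold frequency is when the photon energy equals the work function:
hf₀ = φ

Solving for f₀:
f₀ = φ/h = (2.47 eV × 1.602×10⁻¹⁹ J/eV) / (6.626×10⁻³⁴ J·s)
f₀ = 5.9724e+14 Hz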